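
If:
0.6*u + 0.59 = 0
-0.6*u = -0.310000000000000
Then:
No Solution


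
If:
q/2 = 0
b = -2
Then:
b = -2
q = 0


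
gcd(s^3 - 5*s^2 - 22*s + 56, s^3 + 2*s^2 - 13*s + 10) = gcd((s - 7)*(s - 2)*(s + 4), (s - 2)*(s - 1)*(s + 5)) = s - 2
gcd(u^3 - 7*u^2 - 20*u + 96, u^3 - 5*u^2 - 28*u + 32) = u^2 - 4*u - 32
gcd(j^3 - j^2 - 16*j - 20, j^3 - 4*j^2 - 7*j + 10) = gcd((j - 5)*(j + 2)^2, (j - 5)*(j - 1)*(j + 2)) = j^2 - 3*j - 10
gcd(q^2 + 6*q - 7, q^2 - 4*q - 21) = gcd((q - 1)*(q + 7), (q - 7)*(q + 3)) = 1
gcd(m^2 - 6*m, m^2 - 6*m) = m^2 - 6*m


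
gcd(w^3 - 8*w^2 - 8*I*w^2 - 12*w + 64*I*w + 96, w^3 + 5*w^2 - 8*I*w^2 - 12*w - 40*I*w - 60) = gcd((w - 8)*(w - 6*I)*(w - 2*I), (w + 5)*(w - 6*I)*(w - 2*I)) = w^2 - 8*I*w - 12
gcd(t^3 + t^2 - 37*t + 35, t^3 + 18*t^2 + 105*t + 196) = t + 7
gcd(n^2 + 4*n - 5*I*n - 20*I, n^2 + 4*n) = n + 4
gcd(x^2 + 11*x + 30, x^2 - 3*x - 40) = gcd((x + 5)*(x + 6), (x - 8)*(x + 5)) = x + 5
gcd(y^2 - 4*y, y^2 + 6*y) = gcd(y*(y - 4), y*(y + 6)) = y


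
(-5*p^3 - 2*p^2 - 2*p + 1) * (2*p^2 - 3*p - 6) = -10*p^5 + 11*p^4 + 32*p^3 + 20*p^2 + 9*p - 6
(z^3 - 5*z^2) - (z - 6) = z^3 - 5*z^2 - z + 6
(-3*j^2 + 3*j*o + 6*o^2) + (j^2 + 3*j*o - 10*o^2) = -2*j^2 + 6*j*o - 4*o^2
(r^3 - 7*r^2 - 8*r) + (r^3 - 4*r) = 2*r^3 - 7*r^2 - 12*r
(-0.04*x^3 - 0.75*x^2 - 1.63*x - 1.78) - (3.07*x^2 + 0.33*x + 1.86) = -0.04*x^3 - 3.82*x^2 - 1.96*x - 3.64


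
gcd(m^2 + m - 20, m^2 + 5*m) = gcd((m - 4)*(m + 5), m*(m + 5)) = m + 5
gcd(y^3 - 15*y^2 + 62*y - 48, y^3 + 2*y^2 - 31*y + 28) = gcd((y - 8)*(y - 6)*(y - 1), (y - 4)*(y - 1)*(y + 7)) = y - 1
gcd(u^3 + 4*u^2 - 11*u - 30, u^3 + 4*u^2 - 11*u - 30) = u^3 + 4*u^2 - 11*u - 30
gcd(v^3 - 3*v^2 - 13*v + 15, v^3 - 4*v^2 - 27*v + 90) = 1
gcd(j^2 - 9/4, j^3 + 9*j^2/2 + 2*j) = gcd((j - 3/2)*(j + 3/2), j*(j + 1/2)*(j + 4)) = 1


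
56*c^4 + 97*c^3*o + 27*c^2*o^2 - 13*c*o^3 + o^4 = (-8*c + o)*(-7*c + o)*(c + o)^2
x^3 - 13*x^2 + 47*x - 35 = (x - 7)*(x - 5)*(x - 1)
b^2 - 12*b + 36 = (b - 6)^2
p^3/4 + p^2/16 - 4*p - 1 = (p/4 + 1)*(p - 4)*(p + 1/4)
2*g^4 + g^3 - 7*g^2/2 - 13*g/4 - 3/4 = (g - 3/2)*(g + 1/2)*(sqrt(2)*g + sqrt(2)/2)*(sqrt(2)*g + sqrt(2))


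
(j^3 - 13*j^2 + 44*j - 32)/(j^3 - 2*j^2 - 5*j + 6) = (j^2 - 12*j + 32)/(j^2 - j - 6)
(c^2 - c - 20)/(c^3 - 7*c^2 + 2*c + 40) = (c + 4)/(c^2 - 2*c - 8)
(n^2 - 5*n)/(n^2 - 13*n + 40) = n/(n - 8)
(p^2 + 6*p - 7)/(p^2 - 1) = (p + 7)/(p + 1)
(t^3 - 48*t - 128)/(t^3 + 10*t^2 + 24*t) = (t^2 - 4*t - 32)/(t*(t + 6))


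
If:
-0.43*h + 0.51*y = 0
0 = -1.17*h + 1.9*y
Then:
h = 0.00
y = 0.00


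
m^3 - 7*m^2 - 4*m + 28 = (m - 7)*(m - 2)*(m + 2)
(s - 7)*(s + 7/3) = s^2 - 14*s/3 - 49/3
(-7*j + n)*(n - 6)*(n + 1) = -7*j*n^2 + 35*j*n + 42*j + n^3 - 5*n^2 - 6*n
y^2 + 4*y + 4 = (y + 2)^2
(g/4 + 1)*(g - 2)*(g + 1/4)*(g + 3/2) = g^4/4 + 15*g^3/16 - 33*g^2/32 - 53*g/16 - 3/4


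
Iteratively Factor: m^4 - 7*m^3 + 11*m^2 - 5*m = (m - 1)*(m^3 - 6*m^2 + 5*m) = m*(m - 1)*(m^2 - 6*m + 5) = m*(m - 5)*(m - 1)*(m - 1)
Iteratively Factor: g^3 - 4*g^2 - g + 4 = (g - 4)*(g^2 - 1) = (g - 4)*(g + 1)*(g - 1)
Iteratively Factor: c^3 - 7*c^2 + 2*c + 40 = (c + 2)*(c^2 - 9*c + 20) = (c - 4)*(c + 2)*(c - 5)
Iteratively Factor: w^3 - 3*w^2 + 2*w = (w - 2)*(w^2 - w) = (w - 2)*(w - 1)*(w)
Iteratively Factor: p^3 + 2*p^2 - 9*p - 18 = (p - 3)*(p^2 + 5*p + 6) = (p - 3)*(p + 2)*(p + 3)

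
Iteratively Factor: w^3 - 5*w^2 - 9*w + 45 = (w - 3)*(w^2 - 2*w - 15) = (w - 3)*(w + 3)*(w - 5)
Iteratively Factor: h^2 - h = (h)*(h - 1)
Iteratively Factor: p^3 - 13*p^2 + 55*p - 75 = (p - 5)*(p^2 - 8*p + 15) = (p - 5)*(p - 3)*(p - 5)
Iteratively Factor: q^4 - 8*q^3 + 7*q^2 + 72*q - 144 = (q - 4)*(q^3 - 4*q^2 - 9*q + 36) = (q - 4)*(q + 3)*(q^2 - 7*q + 12) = (q - 4)*(q - 3)*(q + 3)*(q - 4)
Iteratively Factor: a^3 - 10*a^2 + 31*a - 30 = (a - 5)*(a^2 - 5*a + 6) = (a - 5)*(a - 2)*(a - 3)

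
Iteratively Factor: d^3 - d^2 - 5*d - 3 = (d - 3)*(d^2 + 2*d + 1) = (d - 3)*(d + 1)*(d + 1)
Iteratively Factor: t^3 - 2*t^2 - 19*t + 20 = (t - 5)*(t^2 + 3*t - 4) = (t - 5)*(t + 4)*(t - 1)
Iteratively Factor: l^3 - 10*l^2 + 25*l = (l - 5)*(l^2 - 5*l) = l*(l - 5)*(l - 5)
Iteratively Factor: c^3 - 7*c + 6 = (c + 3)*(c^2 - 3*c + 2) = (c - 2)*(c + 3)*(c - 1)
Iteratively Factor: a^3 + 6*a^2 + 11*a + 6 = (a + 1)*(a^2 + 5*a + 6) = (a + 1)*(a + 3)*(a + 2)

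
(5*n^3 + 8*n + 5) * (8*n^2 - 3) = 40*n^5 + 49*n^3 + 40*n^2 - 24*n - 15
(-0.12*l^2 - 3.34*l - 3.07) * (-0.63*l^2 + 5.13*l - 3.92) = 0.0756*l^4 + 1.4886*l^3 - 14.7297*l^2 - 2.6563*l + 12.0344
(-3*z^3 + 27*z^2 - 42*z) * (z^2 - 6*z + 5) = -3*z^5 + 45*z^4 - 219*z^3 + 387*z^2 - 210*z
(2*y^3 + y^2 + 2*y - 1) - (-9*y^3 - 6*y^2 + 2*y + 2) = 11*y^3 + 7*y^2 - 3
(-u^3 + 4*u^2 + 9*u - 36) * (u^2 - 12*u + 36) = -u^5 + 16*u^4 - 75*u^3 + 756*u - 1296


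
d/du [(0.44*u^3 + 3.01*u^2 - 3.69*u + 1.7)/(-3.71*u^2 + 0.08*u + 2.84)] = (-1.6324*u^4 + 0.0703999999999994*u^3 - 9.7003*u^2 + 29.7108*u - 10.6156)/(13.7641*u^4 - 0.5936*u^3 - 21.0664*u^2 + 0.4544*u + 8.0656)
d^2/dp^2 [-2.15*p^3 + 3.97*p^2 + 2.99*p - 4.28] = 7.94 - 12.9*p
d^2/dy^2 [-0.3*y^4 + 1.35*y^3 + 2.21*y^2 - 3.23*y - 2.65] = -3.6*y^2 + 8.1*y + 4.42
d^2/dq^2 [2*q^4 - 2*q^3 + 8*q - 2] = 12*q*(2*q - 1)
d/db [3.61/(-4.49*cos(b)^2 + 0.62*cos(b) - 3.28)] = (2.2382 - 32.4178*cos(b))*sin(b)/(4.49*cos(b)^2 - 0.62*cos(b) + 3.28)^2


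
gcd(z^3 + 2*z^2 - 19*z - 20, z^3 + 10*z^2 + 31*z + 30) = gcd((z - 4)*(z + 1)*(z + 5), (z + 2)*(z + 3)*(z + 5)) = z + 5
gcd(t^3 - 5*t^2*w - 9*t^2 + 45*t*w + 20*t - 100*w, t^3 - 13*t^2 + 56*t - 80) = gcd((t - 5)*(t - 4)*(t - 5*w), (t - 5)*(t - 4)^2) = t^2 - 9*t + 20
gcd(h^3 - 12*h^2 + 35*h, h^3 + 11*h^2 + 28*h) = h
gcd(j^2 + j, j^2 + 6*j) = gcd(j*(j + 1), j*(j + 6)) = j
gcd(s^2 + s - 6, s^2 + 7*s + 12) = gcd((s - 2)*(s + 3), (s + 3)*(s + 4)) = s + 3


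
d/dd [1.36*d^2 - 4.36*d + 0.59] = 2.72*d - 4.36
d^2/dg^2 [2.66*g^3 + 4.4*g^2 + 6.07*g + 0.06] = 15.96*g + 8.8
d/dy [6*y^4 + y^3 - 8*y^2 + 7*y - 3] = 24*y^3 + 3*y^2 - 16*y + 7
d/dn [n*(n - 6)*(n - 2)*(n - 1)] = 4*n^3 - 27*n^2 + 40*n - 12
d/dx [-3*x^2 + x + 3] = 1 - 6*x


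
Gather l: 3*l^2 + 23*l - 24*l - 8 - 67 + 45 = 3*l^2 - l - 30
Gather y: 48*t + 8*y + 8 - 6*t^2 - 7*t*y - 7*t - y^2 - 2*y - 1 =-6*t^2 + 41*t - y^2 + y*(6 - 7*t) + 7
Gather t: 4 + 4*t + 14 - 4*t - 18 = 0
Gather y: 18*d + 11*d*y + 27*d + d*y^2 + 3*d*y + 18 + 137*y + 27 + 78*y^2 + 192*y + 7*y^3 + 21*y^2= 45*d + 7*y^3 + y^2*(d + 99) + y*(14*d + 329) + 45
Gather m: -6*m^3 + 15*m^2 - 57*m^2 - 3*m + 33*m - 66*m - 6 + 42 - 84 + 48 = -6*m^3 - 42*m^2 - 36*m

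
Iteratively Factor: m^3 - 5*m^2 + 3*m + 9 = (m - 3)*(m^2 - 2*m - 3) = (m - 3)*(m + 1)*(m - 3)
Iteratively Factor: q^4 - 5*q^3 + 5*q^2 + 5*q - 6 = (q - 1)*(q^3 - 4*q^2 + q + 6) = (q - 1)*(q + 1)*(q^2 - 5*q + 6) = (q - 3)*(q - 1)*(q + 1)*(q - 2)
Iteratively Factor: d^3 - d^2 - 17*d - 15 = (d - 5)*(d^2 + 4*d + 3) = (d - 5)*(d + 1)*(d + 3)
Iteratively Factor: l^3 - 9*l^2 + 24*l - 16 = (l - 4)*(l^2 - 5*l + 4) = (l - 4)*(l - 1)*(l - 4)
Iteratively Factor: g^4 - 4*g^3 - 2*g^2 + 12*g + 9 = (g + 1)*(g^3 - 5*g^2 + 3*g + 9) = (g + 1)^2*(g^2 - 6*g + 9) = (g - 3)*(g + 1)^2*(g - 3)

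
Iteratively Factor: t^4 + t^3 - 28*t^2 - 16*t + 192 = (t - 4)*(t^3 + 5*t^2 - 8*t - 48) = (t - 4)*(t + 4)*(t^2 + t - 12) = (t - 4)*(t - 3)*(t + 4)*(t + 4)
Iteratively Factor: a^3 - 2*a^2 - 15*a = (a - 5)*(a^2 + 3*a) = a*(a - 5)*(a + 3)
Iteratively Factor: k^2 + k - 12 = (k - 3)*(k + 4)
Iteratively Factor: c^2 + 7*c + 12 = (c + 4)*(c + 3)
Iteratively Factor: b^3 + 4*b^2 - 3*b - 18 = (b + 3)*(b^2 + b - 6) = (b + 3)^2*(b - 2)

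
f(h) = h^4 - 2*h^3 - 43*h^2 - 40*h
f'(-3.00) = 56.00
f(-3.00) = -132.00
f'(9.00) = 1616.00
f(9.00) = 1260.00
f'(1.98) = -202.75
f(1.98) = -247.93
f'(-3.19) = 43.44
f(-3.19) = -141.50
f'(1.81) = -191.60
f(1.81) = -214.40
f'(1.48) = -167.46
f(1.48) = -155.07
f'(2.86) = -241.46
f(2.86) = -446.00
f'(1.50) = -169.00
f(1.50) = -158.44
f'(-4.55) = -149.70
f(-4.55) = -91.22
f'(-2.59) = 73.00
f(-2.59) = -105.10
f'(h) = 4*h^3 - 6*h^2 - 86*h - 40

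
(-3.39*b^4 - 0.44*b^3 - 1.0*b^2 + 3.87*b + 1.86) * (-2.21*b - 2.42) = 7.4919*b^5 + 9.1762*b^4 + 3.2748*b^3 - 6.1327*b^2 - 13.476*b - 4.5012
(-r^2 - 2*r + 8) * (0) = 0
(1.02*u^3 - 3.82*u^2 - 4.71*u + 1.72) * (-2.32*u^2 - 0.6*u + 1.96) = -2.3664*u^5 + 8.2504*u^4 + 15.2184*u^3 - 8.6516*u^2 - 10.2636*u + 3.3712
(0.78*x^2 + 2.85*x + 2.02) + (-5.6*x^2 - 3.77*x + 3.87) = -4.82*x^2 - 0.92*x + 5.89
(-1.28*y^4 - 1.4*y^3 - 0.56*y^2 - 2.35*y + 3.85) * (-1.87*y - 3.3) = 2.3936*y^5 + 6.842*y^4 + 5.6672*y^3 + 6.2425*y^2 + 0.555499999999999*y - 12.705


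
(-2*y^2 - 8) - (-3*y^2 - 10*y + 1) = y^2 + 10*y - 9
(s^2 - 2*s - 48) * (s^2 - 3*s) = s^4 - 5*s^3 - 42*s^2 + 144*s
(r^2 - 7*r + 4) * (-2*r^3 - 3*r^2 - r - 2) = -2*r^5 + 11*r^4 + 12*r^3 - 7*r^2 + 10*r - 8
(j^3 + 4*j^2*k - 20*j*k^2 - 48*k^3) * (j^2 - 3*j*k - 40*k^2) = j^5 + j^4*k - 72*j^3*k^2 - 148*j^2*k^3 + 944*j*k^4 + 1920*k^5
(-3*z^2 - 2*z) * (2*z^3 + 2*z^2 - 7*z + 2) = -6*z^5 - 10*z^4 + 17*z^3 + 8*z^2 - 4*z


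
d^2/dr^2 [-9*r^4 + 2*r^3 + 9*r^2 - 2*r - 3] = -108*r^2 + 12*r + 18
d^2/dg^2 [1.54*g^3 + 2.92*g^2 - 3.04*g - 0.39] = 9.24*g + 5.84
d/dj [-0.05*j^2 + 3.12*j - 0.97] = 3.12 - 0.1*j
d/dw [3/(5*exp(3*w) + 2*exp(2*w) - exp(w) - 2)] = (-45*exp(2*w) - 12*exp(w) + 3)*exp(w)/(5*exp(3*w) + 2*exp(2*w) - exp(w) - 2)^2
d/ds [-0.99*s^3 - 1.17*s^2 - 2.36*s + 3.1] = -2.97*s^2 - 2.34*s - 2.36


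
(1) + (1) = 2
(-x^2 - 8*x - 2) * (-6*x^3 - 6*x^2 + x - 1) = 6*x^5 + 54*x^4 + 59*x^3 + 5*x^2 + 6*x + 2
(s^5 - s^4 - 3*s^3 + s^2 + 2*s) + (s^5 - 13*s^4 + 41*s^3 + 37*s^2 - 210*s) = 2*s^5 - 14*s^4 + 38*s^3 + 38*s^2 - 208*s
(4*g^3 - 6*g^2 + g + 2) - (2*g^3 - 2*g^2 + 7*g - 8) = 2*g^3 - 4*g^2 - 6*g + 10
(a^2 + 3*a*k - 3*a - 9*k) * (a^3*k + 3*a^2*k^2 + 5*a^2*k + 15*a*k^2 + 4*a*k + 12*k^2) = a^5*k + 6*a^4*k^2 + 2*a^4*k + 9*a^3*k^3 + 12*a^3*k^2 - 11*a^3*k + 18*a^2*k^3 - 66*a^2*k^2 - 12*a^2*k - 99*a*k^3 - 72*a*k^2 - 108*k^3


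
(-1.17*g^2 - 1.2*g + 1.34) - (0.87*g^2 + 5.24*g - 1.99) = -2.04*g^2 - 6.44*g + 3.33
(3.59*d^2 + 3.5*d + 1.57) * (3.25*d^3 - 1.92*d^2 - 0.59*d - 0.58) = 11.6675*d^5 + 4.4822*d^4 - 3.7356*d^3 - 7.1616*d^2 - 2.9563*d - 0.9106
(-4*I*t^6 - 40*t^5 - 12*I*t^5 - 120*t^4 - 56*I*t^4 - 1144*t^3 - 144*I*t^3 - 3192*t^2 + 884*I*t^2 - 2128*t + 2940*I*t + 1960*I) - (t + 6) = -4*I*t^6 - 40*t^5 - 12*I*t^5 - 120*t^4 - 56*I*t^4 - 1144*t^3 - 144*I*t^3 - 3192*t^2 + 884*I*t^2 - 2129*t + 2940*I*t - 6 + 1960*I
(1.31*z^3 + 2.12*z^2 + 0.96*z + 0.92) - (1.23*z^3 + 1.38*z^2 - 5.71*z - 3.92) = 0.0800000000000001*z^3 + 0.74*z^2 + 6.67*z + 4.84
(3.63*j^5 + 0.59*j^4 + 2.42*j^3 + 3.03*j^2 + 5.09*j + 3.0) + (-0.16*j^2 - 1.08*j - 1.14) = 3.63*j^5 + 0.59*j^4 + 2.42*j^3 + 2.87*j^2 + 4.01*j + 1.86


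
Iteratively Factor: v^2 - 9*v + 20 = (v - 4)*(v - 5)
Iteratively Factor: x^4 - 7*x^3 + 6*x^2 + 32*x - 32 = (x - 4)*(x^3 - 3*x^2 - 6*x + 8) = (x - 4)*(x - 1)*(x^2 - 2*x - 8) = (x - 4)^2*(x - 1)*(x + 2)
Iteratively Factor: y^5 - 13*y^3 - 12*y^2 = (y)*(y^4 - 13*y^2 - 12*y) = y^2*(y^3 - 13*y - 12) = y^2*(y + 3)*(y^2 - 3*y - 4) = y^2*(y + 1)*(y + 3)*(y - 4)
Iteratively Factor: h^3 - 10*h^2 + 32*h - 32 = (h - 4)*(h^2 - 6*h + 8) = (h - 4)*(h - 2)*(h - 4)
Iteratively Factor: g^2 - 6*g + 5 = (g - 1)*(g - 5)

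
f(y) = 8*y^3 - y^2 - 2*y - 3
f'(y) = 24*y^2 - 2*y - 2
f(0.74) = -1.79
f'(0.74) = 9.66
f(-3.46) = -339.43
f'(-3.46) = 292.24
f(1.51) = 19.24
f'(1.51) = 49.70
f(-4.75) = -873.44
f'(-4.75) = 549.00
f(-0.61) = -3.97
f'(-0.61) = 8.15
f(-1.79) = -48.51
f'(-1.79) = 78.48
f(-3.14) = -254.25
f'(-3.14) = 240.91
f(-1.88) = -55.93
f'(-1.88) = 86.59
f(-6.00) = -1755.00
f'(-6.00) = 874.00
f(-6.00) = -1755.00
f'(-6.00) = 874.00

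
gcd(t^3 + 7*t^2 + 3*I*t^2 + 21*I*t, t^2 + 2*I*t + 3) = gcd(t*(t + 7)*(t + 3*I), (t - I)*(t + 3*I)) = t + 3*I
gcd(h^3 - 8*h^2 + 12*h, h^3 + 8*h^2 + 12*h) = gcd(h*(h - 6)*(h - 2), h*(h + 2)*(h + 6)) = h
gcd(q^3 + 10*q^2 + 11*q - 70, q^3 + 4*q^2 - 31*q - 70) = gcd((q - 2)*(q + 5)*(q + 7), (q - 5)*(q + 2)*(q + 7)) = q + 7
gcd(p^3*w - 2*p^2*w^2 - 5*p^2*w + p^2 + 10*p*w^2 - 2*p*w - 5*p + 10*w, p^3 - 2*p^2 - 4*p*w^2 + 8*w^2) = p - 2*w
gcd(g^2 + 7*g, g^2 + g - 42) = g + 7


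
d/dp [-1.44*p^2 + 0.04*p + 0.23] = 0.04 - 2.88*p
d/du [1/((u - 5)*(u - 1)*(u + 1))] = (-(u - 5)*(u - 1) - (u - 5)*(u + 1) - (u - 1)*(u + 1))/((u - 5)^2*(u - 1)^2*(u + 1)^2)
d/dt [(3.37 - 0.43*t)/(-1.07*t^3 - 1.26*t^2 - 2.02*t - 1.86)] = (-0.9202*t^3 + 10.2759*t^2 + 8.4924*t + 7.6072)/(1.1449*t^6 + 2.6964*t^5 + 5.9104*t^4 + 9.0708*t^3 + 8.7676*t^2 + 7.5144*t + 3.4596)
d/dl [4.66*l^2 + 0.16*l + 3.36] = 9.32*l + 0.16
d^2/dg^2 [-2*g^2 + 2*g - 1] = -4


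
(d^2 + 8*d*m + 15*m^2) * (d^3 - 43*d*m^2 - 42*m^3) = d^5 + 8*d^4*m - 28*d^3*m^2 - 386*d^2*m^3 - 981*d*m^4 - 630*m^5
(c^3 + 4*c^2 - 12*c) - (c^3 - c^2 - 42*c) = 5*c^2 + 30*c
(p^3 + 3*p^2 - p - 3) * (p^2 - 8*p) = p^5 - 5*p^4 - 25*p^3 + 5*p^2 + 24*p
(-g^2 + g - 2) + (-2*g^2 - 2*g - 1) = -3*g^2 - g - 3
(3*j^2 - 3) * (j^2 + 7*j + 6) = 3*j^4 + 21*j^3 + 15*j^2 - 21*j - 18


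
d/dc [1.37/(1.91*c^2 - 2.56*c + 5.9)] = (3.5072 - 5.2334*c)/(1.91*c^2 - 2.56*c + 5.9)^2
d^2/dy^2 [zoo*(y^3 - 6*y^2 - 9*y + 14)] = zoo*(y - 2)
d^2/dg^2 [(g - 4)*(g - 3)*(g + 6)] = 6*g - 2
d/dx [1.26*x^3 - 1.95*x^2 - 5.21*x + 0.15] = 3.78*x^2 - 3.9*x - 5.21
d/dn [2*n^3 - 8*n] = 6*n^2 - 8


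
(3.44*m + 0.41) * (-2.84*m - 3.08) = -9.7696*m^2 - 11.7596*m - 1.2628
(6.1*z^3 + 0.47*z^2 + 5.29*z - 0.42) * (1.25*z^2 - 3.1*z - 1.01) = 7.625*z^5 - 18.3225*z^4 - 1.0055*z^3 - 17.3987*z^2 - 4.0409*z + 0.4242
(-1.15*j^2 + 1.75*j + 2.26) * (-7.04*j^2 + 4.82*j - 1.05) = 8.096*j^4 - 17.863*j^3 - 6.2679*j^2 + 9.0557*j - 2.373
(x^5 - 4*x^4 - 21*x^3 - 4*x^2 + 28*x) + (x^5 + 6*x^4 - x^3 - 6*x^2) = 2*x^5 + 2*x^4 - 22*x^3 - 10*x^2 + 28*x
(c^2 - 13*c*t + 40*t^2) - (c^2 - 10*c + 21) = -13*c*t + 10*c + 40*t^2 - 21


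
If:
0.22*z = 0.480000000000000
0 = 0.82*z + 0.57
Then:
No Solution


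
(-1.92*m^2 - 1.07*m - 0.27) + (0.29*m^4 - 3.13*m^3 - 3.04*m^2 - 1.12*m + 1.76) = 0.29*m^4 - 3.13*m^3 - 4.96*m^2 - 2.19*m + 1.49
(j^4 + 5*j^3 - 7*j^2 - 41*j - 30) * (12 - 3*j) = -3*j^5 - 3*j^4 + 81*j^3 + 39*j^2 - 402*j - 360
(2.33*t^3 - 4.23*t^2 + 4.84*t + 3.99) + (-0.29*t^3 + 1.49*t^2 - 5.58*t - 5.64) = 2.04*t^3 - 2.74*t^2 - 0.74*t - 1.65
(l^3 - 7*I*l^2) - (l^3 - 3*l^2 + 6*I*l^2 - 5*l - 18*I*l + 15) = 3*l^2 - 13*I*l^2 + 5*l + 18*I*l - 15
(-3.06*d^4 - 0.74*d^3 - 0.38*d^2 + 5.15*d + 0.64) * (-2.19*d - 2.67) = 6.7014*d^5 + 9.7908*d^4 + 2.808*d^3 - 10.2639*d^2 - 15.1521*d - 1.7088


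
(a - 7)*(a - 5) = a^2 - 12*a + 35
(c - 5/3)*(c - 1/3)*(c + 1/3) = c^3 - 5*c^2/3 - c/9 + 5/27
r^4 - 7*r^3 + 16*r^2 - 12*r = r*(r - 3)*(r - 2)^2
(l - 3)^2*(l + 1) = l^3 - 5*l^2 + 3*l + 9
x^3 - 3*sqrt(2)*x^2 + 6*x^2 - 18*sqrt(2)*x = x*(x + 6)*(x - 3*sqrt(2))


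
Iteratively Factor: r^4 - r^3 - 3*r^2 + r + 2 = (r - 2)*(r^3 + r^2 - r - 1) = (r - 2)*(r - 1)*(r^2 + 2*r + 1) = (r - 2)*(r - 1)*(r + 1)*(r + 1)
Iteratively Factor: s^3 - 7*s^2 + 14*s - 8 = (s - 1)*(s^2 - 6*s + 8) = (s - 2)*(s - 1)*(s - 4)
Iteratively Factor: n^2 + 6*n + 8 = (n + 2)*(n + 4)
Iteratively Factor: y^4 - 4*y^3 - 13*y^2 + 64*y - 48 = (y - 4)*(y^3 - 13*y + 12) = (y - 4)*(y - 1)*(y^2 + y - 12) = (y - 4)*(y - 3)*(y - 1)*(y + 4)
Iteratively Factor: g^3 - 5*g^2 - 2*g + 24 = (g - 4)*(g^2 - g - 6) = (g - 4)*(g - 3)*(g + 2)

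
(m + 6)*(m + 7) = m^2 + 13*m + 42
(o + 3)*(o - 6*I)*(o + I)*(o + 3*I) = o^4 + 3*o^3 - 2*I*o^3 + 21*o^2 - 6*I*o^2 + 63*o + 18*I*o + 54*I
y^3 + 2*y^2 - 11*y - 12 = (y - 3)*(y + 1)*(y + 4)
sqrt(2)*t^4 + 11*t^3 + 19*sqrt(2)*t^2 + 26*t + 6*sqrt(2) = (t + sqrt(2))^2*(t + 3*sqrt(2))*(sqrt(2)*t + 1)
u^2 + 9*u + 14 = (u + 2)*(u + 7)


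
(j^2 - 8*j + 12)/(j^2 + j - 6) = (j - 6)/(j + 3)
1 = 1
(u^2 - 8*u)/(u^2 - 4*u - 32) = u/(u + 4)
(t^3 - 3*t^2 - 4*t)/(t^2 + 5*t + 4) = t*(t - 4)/(t + 4)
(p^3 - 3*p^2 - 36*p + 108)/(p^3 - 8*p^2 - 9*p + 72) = (p^2 - 36)/(p^2 - 5*p - 24)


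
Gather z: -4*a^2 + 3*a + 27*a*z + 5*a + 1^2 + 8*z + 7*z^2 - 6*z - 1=-4*a^2 + 8*a + 7*z^2 + z*(27*a + 2)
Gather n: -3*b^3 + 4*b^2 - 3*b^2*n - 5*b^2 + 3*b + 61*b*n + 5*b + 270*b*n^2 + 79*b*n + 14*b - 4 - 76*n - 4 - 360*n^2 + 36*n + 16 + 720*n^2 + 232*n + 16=-3*b^3 - b^2 + 22*b + n^2*(270*b + 360) + n*(-3*b^2 + 140*b + 192) + 24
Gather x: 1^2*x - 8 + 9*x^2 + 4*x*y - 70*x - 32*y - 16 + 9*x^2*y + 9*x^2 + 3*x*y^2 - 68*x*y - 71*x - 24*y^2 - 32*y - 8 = x^2*(9*y + 18) + x*(3*y^2 - 64*y - 140) - 24*y^2 - 64*y - 32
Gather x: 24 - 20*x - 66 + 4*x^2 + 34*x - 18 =4*x^2 + 14*x - 60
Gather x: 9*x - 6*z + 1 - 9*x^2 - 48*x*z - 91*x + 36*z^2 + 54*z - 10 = -9*x^2 + x*(-48*z - 82) + 36*z^2 + 48*z - 9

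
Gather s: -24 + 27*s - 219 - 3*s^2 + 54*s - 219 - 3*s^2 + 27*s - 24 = -6*s^2 + 108*s - 486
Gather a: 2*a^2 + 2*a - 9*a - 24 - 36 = 2*a^2 - 7*a - 60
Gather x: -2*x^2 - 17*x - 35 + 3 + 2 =-2*x^2 - 17*x - 30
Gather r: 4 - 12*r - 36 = -12*r - 32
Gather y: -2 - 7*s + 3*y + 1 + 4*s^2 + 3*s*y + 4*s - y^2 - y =4*s^2 - 3*s - y^2 + y*(3*s + 2) - 1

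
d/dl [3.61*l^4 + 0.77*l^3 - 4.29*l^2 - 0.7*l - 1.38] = 14.44*l^3 + 2.31*l^2 - 8.58*l - 0.7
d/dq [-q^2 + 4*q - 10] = 4 - 2*q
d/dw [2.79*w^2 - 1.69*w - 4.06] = 5.58*w - 1.69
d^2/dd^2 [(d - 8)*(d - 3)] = 2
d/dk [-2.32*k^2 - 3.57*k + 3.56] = -4.64*k - 3.57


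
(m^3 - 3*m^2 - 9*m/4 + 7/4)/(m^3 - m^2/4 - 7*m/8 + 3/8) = 2*(2*m - 7)/(4*m - 3)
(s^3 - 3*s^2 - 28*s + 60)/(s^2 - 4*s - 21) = (-s^3 + 3*s^2 + 28*s - 60)/(-s^2 + 4*s + 21)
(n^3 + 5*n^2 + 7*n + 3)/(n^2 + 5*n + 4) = (n^2 + 4*n + 3)/(n + 4)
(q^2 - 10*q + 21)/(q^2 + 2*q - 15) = (q - 7)/(q + 5)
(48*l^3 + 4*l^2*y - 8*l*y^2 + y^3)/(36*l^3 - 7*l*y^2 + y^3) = (-4*l + y)/(-3*l + y)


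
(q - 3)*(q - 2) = q^2 - 5*q + 6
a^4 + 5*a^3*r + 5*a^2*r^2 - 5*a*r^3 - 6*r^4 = (a - r)*(a + r)*(a + 2*r)*(a + 3*r)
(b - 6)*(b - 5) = b^2 - 11*b + 30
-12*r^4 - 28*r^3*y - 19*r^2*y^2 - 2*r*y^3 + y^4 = (-6*r + y)*(r + y)^2*(2*r + y)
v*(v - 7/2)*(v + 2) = v^3 - 3*v^2/2 - 7*v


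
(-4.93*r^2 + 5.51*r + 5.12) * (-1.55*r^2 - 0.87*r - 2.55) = 7.6415*r^4 - 4.2514*r^3 - 0.158200000000003*r^2 - 18.5049*r - 13.056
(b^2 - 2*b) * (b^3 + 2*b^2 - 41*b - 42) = b^5 - 45*b^3 + 40*b^2 + 84*b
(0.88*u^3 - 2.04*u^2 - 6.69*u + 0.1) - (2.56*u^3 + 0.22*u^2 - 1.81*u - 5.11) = -1.68*u^3 - 2.26*u^2 - 4.88*u + 5.21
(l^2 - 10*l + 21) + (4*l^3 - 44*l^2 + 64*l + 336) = 4*l^3 - 43*l^2 + 54*l + 357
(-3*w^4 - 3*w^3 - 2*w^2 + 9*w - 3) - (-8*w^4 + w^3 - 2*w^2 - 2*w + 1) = 5*w^4 - 4*w^3 + 11*w - 4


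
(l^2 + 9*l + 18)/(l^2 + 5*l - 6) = (l + 3)/(l - 1)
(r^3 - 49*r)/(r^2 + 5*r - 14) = r*(r - 7)/(r - 2)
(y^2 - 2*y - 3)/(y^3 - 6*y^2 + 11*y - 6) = (y + 1)/(y^2 - 3*y + 2)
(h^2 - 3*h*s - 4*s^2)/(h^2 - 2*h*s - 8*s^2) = (h + s)/(h + 2*s)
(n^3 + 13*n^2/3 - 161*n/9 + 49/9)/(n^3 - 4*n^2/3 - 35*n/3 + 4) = (n^2 + 14*n/3 - 49/3)/(n^2 - n - 12)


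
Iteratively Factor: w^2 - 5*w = (w)*(w - 5)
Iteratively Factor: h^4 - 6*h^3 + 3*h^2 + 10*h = (h - 5)*(h^3 - h^2 - 2*h) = h*(h - 5)*(h^2 - h - 2) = h*(h - 5)*(h + 1)*(h - 2)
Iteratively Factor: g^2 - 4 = (g - 2)*(g + 2)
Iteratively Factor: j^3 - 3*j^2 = (j - 3)*(j^2) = j*(j - 3)*(j)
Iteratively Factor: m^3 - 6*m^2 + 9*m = (m)*(m^2 - 6*m + 9) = m*(m - 3)*(m - 3)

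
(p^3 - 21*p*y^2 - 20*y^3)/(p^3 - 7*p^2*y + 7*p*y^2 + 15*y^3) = (-p - 4*y)/(-p + 3*y)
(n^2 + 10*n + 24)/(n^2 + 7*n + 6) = (n + 4)/(n + 1)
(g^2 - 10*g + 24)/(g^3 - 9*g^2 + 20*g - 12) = (g - 4)/(g^2 - 3*g + 2)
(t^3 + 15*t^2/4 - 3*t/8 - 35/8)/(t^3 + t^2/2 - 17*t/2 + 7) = (t + 5/4)/(t - 2)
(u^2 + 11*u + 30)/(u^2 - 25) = (u + 6)/(u - 5)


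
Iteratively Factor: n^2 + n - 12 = (n + 4)*(n - 3)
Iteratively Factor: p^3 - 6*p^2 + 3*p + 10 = (p - 5)*(p^2 - p - 2) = (p - 5)*(p + 1)*(p - 2)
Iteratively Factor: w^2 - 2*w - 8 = (w + 2)*(w - 4)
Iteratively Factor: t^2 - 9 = (t - 3)*(t + 3)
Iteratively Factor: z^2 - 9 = (z + 3)*(z - 3)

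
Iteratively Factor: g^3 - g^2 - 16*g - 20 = (g - 5)*(g^2 + 4*g + 4) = (g - 5)*(g + 2)*(g + 2)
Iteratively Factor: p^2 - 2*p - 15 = (p + 3)*(p - 5)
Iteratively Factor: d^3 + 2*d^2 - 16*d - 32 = (d + 4)*(d^2 - 2*d - 8) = (d + 2)*(d + 4)*(d - 4)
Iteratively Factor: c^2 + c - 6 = (c + 3)*(c - 2)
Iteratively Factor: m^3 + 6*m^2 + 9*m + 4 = (m + 1)*(m^2 + 5*m + 4) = (m + 1)*(m + 4)*(m + 1)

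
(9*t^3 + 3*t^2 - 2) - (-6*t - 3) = 9*t^3 + 3*t^2 + 6*t + 1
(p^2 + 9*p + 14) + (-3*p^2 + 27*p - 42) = -2*p^2 + 36*p - 28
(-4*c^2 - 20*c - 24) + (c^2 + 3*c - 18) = -3*c^2 - 17*c - 42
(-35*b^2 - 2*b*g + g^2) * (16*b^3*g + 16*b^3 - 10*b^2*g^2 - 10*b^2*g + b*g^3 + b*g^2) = -560*b^5*g - 560*b^5 + 318*b^4*g^2 + 318*b^4*g + b^3*g^3 + b^3*g^2 - 12*b^2*g^4 - 12*b^2*g^3 + b*g^5 + b*g^4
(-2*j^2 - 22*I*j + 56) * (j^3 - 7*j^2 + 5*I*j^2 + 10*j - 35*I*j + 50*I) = -2*j^5 + 14*j^4 - 32*I*j^4 + 146*j^3 + 224*I*j^3 - 1162*j^2 - 40*I*j^2 + 1660*j - 1960*I*j + 2800*I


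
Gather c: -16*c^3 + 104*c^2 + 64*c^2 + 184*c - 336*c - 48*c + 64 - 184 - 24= -16*c^3 + 168*c^2 - 200*c - 144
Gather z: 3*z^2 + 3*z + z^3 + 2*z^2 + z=z^3 + 5*z^2 + 4*z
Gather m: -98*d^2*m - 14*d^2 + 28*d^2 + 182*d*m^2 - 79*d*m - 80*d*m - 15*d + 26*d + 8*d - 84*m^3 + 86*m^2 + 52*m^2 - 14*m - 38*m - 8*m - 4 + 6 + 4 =14*d^2 + 19*d - 84*m^3 + m^2*(182*d + 138) + m*(-98*d^2 - 159*d - 60) + 6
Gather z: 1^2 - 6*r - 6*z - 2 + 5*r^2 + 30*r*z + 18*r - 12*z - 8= 5*r^2 + 12*r + z*(30*r - 18) - 9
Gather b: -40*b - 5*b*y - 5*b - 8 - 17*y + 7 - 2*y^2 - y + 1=b*(-5*y - 45) - 2*y^2 - 18*y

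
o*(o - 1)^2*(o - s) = o^4 - o^3*s - 2*o^3 + 2*o^2*s + o^2 - o*s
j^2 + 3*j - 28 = (j - 4)*(j + 7)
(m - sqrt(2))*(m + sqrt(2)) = m^2 - 2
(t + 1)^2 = t^2 + 2*t + 1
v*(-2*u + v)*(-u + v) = 2*u^2*v - 3*u*v^2 + v^3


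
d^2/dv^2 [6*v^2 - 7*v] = 12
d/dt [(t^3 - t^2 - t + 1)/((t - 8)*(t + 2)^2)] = 3*(-t^3 - 16*t^2 + 7*t + 10)/(t^5 - 10*t^4 - 20*t^3 + 200*t^2 + 640*t + 512)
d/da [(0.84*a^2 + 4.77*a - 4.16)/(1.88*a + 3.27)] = (1.5792*a^2 + 5.4936*a + 23.4187)/(3.5344*a^2 + 12.2952*a + 10.6929)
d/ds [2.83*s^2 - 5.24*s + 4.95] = 5.66*s - 5.24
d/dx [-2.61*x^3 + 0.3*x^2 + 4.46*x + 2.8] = -7.83*x^2 + 0.6*x + 4.46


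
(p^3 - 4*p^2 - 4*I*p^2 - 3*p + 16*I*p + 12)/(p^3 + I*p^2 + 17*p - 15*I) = (p - 4)/(p + 5*I)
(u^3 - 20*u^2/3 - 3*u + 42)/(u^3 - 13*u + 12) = (u^2 - 11*u/3 - 14)/(u^2 + 3*u - 4)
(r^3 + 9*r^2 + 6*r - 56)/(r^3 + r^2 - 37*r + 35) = (r^2 + 2*r - 8)/(r^2 - 6*r + 5)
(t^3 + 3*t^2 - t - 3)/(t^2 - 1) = t + 3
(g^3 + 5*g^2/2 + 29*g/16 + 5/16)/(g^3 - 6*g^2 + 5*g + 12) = (16*g^2 + 24*g + 5)/(16*(g^2 - 7*g + 12))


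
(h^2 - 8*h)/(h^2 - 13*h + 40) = h/(h - 5)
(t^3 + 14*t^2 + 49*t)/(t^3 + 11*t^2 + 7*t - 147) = t/(t - 3)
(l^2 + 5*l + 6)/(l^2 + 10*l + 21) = (l + 2)/(l + 7)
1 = 1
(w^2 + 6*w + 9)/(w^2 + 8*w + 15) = (w + 3)/(w + 5)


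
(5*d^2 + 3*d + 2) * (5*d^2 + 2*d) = 25*d^4 + 25*d^3 + 16*d^2 + 4*d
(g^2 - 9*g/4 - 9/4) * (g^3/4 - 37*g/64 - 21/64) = g^5/4 - 9*g^4/16 - 73*g^3/64 + 249*g^2/256 + 261*g/128 + 189/256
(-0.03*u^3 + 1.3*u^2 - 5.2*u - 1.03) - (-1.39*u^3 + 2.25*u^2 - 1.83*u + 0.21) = 1.36*u^3 - 0.95*u^2 - 3.37*u - 1.24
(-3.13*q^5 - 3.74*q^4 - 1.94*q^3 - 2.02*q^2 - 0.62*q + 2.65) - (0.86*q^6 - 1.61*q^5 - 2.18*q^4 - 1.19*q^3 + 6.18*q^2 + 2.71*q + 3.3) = -0.86*q^6 - 1.52*q^5 - 1.56*q^4 - 0.75*q^3 - 8.2*q^2 - 3.33*q - 0.65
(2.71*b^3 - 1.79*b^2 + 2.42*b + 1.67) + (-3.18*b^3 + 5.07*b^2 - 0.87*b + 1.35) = -0.47*b^3 + 3.28*b^2 + 1.55*b + 3.02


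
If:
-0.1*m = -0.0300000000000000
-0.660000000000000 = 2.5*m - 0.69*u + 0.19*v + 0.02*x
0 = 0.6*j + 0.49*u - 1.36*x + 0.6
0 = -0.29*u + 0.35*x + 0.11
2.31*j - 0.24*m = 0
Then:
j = 0.03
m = 0.30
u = 1.64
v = -1.57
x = 1.05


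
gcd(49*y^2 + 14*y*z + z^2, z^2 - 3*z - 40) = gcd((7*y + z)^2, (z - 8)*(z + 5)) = 1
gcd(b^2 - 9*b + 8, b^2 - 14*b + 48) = b - 8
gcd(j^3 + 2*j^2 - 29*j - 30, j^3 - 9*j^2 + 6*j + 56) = 1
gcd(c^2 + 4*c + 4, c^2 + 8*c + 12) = c + 2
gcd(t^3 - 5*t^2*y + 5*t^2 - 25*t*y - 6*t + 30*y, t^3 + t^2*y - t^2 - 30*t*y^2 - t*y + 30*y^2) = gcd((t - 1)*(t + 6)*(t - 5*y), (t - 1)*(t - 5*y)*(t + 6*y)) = -t^2 + 5*t*y + t - 5*y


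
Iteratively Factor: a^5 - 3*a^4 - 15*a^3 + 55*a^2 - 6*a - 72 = (a - 3)*(a^4 - 15*a^2 + 10*a + 24) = (a - 3)^2*(a^3 + 3*a^2 - 6*a - 8) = (a - 3)^2*(a + 4)*(a^2 - a - 2) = (a - 3)^2*(a - 2)*(a + 4)*(a + 1)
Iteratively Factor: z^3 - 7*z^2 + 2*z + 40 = (z - 4)*(z^2 - 3*z - 10) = (z - 5)*(z - 4)*(z + 2)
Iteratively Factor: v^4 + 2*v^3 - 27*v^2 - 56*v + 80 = (v + 4)*(v^3 - 2*v^2 - 19*v + 20) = (v - 1)*(v + 4)*(v^2 - v - 20) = (v - 5)*(v - 1)*(v + 4)*(v + 4)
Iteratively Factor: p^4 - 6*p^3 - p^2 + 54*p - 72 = (p - 2)*(p^3 - 4*p^2 - 9*p + 36) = (p - 2)*(p + 3)*(p^2 - 7*p + 12) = (p - 3)*(p - 2)*(p + 3)*(p - 4)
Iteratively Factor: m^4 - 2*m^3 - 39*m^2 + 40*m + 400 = (m - 5)*(m^3 + 3*m^2 - 24*m - 80) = (m - 5)^2*(m^2 + 8*m + 16) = (m - 5)^2*(m + 4)*(m + 4)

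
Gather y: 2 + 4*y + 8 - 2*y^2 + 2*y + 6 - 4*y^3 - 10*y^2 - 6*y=-4*y^3 - 12*y^2 + 16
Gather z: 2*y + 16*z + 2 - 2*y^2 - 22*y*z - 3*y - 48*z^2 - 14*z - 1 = -2*y^2 - y - 48*z^2 + z*(2 - 22*y) + 1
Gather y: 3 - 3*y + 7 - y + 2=12 - 4*y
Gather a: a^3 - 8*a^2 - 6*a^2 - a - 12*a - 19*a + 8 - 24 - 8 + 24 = a^3 - 14*a^2 - 32*a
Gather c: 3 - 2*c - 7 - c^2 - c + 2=-c^2 - 3*c - 2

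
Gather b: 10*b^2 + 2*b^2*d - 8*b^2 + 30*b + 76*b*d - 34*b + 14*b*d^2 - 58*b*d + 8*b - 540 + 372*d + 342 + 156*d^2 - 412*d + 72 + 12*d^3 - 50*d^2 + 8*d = b^2*(2*d + 2) + b*(14*d^2 + 18*d + 4) + 12*d^3 + 106*d^2 - 32*d - 126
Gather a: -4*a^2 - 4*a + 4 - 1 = -4*a^2 - 4*a + 3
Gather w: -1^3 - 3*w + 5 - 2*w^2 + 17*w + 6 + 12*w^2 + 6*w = 10*w^2 + 20*w + 10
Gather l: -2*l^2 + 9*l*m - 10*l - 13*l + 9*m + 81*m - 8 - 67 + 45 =-2*l^2 + l*(9*m - 23) + 90*m - 30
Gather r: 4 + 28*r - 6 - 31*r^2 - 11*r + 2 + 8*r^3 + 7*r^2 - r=8*r^3 - 24*r^2 + 16*r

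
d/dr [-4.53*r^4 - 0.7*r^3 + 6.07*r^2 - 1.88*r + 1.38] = -18.12*r^3 - 2.1*r^2 + 12.14*r - 1.88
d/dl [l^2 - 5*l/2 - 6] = 2*l - 5/2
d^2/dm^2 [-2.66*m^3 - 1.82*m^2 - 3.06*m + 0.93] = -15.96*m - 3.64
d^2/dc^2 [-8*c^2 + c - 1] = -16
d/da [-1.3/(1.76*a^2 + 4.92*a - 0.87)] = (4.576*a + 6.396)/(1.76*a^2 + 4.92*a - 0.87)^2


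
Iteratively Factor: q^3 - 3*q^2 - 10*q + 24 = (q + 3)*(q^2 - 6*q + 8) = (q - 2)*(q + 3)*(q - 4)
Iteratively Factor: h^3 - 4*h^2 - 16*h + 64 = (h - 4)*(h^2 - 16) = (h - 4)*(h + 4)*(h - 4)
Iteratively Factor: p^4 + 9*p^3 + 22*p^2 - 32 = (p - 1)*(p^3 + 10*p^2 + 32*p + 32) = (p - 1)*(p + 4)*(p^2 + 6*p + 8) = (p - 1)*(p + 2)*(p + 4)*(p + 4)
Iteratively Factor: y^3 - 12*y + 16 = (y + 4)*(y^2 - 4*y + 4) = (y - 2)*(y + 4)*(y - 2)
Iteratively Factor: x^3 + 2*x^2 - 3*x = (x - 1)*(x^2 + 3*x) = (x - 1)*(x + 3)*(x)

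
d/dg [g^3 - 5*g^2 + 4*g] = 3*g^2 - 10*g + 4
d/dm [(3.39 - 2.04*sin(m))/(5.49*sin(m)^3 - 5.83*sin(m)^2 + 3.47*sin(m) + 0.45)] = (22.3992*sin(m)^3 - 67.7265*sin(m)^2 + 39.5274*sin(m) - 12.6813)*cos(m)/(30.1401*sin(m)^6 - 64.0134*sin(m)^5 + 72.0895*sin(m)^4 - 35.5192*sin(m)^3 + 6.7939*sin(m)^2 + 3.123*sin(m) + 0.2025)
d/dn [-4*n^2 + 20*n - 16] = 20 - 8*n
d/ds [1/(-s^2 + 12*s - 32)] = 2*(s - 6)/(s^2 - 12*s + 32)^2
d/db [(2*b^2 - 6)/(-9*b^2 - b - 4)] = 2*(-b^2 - 62*b - 3)/(81*b^4 + 18*b^3 + 73*b^2 + 8*b + 16)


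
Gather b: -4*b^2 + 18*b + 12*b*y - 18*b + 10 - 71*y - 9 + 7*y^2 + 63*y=-4*b^2 + 12*b*y + 7*y^2 - 8*y + 1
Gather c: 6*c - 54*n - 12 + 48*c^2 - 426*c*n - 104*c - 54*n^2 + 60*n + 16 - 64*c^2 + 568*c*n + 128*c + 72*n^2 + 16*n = -16*c^2 + c*(142*n + 30) + 18*n^2 + 22*n + 4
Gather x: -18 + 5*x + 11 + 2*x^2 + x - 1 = 2*x^2 + 6*x - 8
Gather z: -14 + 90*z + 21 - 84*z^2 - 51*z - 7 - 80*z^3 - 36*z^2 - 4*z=-80*z^3 - 120*z^2 + 35*z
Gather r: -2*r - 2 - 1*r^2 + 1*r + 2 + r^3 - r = r^3 - r^2 - 2*r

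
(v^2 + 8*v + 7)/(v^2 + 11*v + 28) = (v + 1)/(v + 4)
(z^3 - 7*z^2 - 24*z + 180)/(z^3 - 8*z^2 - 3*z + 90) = (z^2 - z - 30)/(z^2 - 2*z - 15)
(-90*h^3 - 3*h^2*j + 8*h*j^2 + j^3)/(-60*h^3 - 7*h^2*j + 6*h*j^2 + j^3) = (6*h + j)/(4*h + j)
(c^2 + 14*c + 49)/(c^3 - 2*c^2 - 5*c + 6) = (c^2 + 14*c + 49)/(c^3 - 2*c^2 - 5*c + 6)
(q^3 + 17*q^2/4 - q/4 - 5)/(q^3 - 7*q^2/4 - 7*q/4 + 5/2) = (q + 4)/(q - 2)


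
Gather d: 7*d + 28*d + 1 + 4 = 35*d + 5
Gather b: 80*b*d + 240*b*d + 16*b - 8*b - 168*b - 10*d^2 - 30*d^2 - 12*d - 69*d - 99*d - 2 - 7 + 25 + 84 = b*(320*d - 160) - 40*d^2 - 180*d + 100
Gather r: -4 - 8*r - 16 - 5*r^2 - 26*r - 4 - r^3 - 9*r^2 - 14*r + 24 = -r^3 - 14*r^2 - 48*r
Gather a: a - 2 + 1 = a - 1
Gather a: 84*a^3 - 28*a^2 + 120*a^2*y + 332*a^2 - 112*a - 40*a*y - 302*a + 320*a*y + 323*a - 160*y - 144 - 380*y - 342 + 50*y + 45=84*a^3 + a^2*(120*y + 304) + a*(280*y - 91) - 490*y - 441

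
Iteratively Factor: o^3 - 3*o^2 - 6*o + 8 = (o - 1)*(o^2 - 2*o - 8) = (o - 1)*(o + 2)*(o - 4)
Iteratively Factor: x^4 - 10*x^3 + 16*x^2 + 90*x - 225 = (x + 3)*(x^3 - 13*x^2 + 55*x - 75) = (x - 5)*(x + 3)*(x^2 - 8*x + 15) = (x - 5)*(x - 3)*(x + 3)*(x - 5)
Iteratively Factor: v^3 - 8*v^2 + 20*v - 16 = (v - 2)*(v^2 - 6*v + 8) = (v - 2)^2*(v - 4)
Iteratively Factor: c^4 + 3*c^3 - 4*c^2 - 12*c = (c + 2)*(c^3 + c^2 - 6*c) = (c - 2)*(c + 2)*(c^2 + 3*c) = c*(c - 2)*(c + 2)*(c + 3)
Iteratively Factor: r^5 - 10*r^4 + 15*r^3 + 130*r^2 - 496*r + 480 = (r - 4)*(r^4 - 6*r^3 - 9*r^2 + 94*r - 120) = (r - 4)*(r - 3)*(r^3 - 3*r^2 - 18*r + 40) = (r - 4)*(r - 3)*(r + 4)*(r^2 - 7*r + 10) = (r - 4)*(r - 3)*(r - 2)*(r + 4)*(r - 5)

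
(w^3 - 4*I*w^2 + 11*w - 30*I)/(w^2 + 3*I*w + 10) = (w^2 - 2*I*w + 15)/(w + 5*I)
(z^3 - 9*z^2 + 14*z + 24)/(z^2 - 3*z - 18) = (z^2 - 3*z - 4)/(z + 3)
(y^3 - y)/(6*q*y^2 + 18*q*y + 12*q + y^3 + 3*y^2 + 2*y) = y*(y - 1)/(6*q*y + 12*q + y^2 + 2*y)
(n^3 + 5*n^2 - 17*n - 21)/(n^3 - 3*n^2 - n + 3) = (n + 7)/(n - 1)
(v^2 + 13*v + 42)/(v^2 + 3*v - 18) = (v + 7)/(v - 3)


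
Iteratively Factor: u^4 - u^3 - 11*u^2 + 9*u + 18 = (u - 3)*(u^3 + 2*u^2 - 5*u - 6) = (u - 3)*(u + 1)*(u^2 + u - 6) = (u - 3)*(u - 2)*(u + 1)*(u + 3)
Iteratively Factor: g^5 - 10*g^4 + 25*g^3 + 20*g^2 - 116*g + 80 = (g - 4)*(g^4 - 6*g^3 + g^2 + 24*g - 20) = (g - 4)*(g - 1)*(g^3 - 5*g^2 - 4*g + 20) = (g - 4)*(g - 2)*(g - 1)*(g^2 - 3*g - 10) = (g - 4)*(g - 2)*(g - 1)*(g + 2)*(g - 5)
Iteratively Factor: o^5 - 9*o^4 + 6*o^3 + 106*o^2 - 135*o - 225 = (o - 3)*(o^4 - 6*o^3 - 12*o^2 + 70*o + 75) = (o - 3)*(o + 3)*(o^3 - 9*o^2 + 15*o + 25) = (o - 3)*(o + 1)*(o + 3)*(o^2 - 10*o + 25) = (o - 5)*(o - 3)*(o + 1)*(o + 3)*(o - 5)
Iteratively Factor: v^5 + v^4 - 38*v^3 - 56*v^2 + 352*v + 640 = (v - 5)*(v^4 + 6*v^3 - 8*v^2 - 96*v - 128) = (v - 5)*(v + 4)*(v^3 + 2*v^2 - 16*v - 32) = (v - 5)*(v + 4)^2*(v^2 - 2*v - 8) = (v - 5)*(v + 2)*(v + 4)^2*(v - 4)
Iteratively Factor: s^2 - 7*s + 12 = (s - 3)*(s - 4)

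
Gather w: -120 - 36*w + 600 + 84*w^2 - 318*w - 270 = 84*w^2 - 354*w + 210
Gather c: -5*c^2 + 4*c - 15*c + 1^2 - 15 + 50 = -5*c^2 - 11*c + 36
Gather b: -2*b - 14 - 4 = -2*b - 18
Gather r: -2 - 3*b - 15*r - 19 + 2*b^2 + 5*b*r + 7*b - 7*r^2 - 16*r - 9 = 2*b^2 + 4*b - 7*r^2 + r*(5*b - 31) - 30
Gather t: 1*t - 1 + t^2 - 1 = t^2 + t - 2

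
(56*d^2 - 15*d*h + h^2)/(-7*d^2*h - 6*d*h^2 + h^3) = (-8*d + h)/(h*(d + h))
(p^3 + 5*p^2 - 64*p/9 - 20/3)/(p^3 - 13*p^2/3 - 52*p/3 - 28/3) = (p^2 + 13*p/3 - 10)/(p^2 - 5*p - 14)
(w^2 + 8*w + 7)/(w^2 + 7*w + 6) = (w + 7)/(w + 6)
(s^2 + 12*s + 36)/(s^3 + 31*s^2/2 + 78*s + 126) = 2/(2*s + 7)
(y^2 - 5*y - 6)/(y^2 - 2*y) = (y^2 - 5*y - 6)/(y*(y - 2))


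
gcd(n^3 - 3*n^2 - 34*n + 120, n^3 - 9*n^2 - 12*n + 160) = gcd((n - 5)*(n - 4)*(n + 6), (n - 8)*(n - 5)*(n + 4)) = n - 5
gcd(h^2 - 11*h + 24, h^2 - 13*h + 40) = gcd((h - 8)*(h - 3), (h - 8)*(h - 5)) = h - 8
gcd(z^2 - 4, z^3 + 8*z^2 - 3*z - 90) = 1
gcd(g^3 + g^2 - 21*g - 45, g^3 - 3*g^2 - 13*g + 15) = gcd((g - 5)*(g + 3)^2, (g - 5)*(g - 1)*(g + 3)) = g^2 - 2*g - 15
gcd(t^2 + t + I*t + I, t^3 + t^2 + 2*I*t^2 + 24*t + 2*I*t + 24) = t + 1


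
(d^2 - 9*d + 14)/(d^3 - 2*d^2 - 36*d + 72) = (d - 7)/(d^2 - 36)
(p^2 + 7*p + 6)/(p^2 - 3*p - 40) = (p^2 + 7*p + 6)/(p^2 - 3*p - 40)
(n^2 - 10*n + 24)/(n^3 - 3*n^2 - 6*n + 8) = (n - 6)/(n^2 + n - 2)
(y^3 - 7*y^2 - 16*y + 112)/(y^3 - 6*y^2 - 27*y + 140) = (y + 4)/(y + 5)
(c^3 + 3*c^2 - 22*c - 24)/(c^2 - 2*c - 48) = (c^2 - 3*c - 4)/(c - 8)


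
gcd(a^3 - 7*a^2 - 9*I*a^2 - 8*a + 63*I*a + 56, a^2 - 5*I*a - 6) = 1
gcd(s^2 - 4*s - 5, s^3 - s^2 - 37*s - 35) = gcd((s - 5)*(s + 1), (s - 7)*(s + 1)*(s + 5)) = s + 1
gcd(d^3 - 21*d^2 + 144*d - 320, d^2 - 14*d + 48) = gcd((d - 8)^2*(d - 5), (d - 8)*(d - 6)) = d - 8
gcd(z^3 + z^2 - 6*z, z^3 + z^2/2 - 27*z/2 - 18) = z + 3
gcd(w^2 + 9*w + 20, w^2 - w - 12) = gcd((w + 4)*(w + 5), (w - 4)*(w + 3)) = 1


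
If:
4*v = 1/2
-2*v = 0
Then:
No Solution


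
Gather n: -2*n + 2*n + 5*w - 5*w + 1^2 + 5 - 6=0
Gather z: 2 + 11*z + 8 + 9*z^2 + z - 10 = 9*z^2 + 12*z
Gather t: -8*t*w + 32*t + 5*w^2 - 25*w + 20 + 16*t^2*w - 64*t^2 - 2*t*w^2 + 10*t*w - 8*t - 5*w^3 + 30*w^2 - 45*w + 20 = t^2*(16*w - 64) + t*(-2*w^2 + 2*w + 24) - 5*w^3 + 35*w^2 - 70*w + 40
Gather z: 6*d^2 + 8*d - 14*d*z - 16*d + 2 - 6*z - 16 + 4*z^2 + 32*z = 6*d^2 - 8*d + 4*z^2 + z*(26 - 14*d) - 14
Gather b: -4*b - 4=-4*b - 4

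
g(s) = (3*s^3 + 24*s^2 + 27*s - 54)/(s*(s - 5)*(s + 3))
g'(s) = (9*s^2 + 48*s + 27)/(s*(s - 5)*(s + 3)) - (3*s^3 + 24*s^2 + 27*s - 54)/(s*(s - 5)*(s + 3)^2) - (3*s^3 + 24*s^2 + 27*s - 54)/(s*(s - 5)^2*(s + 3)) - (3*s^3 + 24*s^2 + 27*s - 54)/(s^2*(s - 5)*(s + 3)) = 6*(-5*s^2 + 6*s - 15)/(s^2*(s^2 - 10*s + 25))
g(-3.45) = -1.17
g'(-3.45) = -0.67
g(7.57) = 13.75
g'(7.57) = -4.06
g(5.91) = 32.62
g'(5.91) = -31.98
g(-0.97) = -5.13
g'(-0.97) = -4.57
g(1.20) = -0.95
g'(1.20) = -4.33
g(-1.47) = -3.53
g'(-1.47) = -2.30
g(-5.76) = -0.08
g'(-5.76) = -0.34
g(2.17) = -4.67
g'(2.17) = -4.06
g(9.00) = 10.00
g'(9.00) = -1.69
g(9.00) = 10.00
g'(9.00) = -1.69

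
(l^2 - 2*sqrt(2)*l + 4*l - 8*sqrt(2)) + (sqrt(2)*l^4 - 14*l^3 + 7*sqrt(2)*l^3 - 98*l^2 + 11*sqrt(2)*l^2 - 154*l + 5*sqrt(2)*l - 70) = sqrt(2)*l^4 - 14*l^3 + 7*sqrt(2)*l^3 - 97*l^2 + 11*sqrt(2)*l^2 - 150*l + 3*sqrt(2)*l - 70 - 8*sqrt(2)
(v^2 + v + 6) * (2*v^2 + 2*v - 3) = 2*v^4 + 4*v^3 + 11*v^2 + 9*v - 18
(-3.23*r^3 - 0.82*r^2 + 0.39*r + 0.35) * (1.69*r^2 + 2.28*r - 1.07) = -5.4587*r^5 - 8.7502*r^4 + 2.2456*r^3 + 2.3581*r^2 + 0.3807*r - 0.3745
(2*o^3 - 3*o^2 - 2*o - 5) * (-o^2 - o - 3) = -2*o^5 + o^4 - o^3 + 16*o^2 + 11*o + 15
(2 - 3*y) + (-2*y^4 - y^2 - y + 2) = -2*y^4 - y^2 - 4*y + 4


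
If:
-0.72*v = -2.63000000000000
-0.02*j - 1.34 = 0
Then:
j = -67.00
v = 3.65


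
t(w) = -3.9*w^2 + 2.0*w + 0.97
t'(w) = 2.0 - 7.8*w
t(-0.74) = -2.65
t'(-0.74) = 7.77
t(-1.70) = -13.70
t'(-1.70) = 15.26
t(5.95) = -125.20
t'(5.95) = -44.41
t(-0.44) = -0.67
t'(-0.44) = 5.43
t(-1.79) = -15.11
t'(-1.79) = 15.96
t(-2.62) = -31.04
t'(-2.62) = 22.44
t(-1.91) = -17.08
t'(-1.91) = 16.90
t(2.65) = -21.12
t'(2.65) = -18.67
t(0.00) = 0.97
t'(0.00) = 2.00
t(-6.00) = -151.43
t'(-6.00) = 48.80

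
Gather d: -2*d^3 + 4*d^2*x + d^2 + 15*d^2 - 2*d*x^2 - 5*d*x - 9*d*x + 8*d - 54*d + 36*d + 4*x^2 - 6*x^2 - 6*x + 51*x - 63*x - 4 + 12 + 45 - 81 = -2*d^3 + d^2*(4*x + 16) + d*(-2*x^2 - 14*x - 10) - 2*x^2 - 18*x - 28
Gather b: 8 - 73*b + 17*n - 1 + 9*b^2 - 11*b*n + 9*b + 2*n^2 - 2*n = 9*b^2 + b*(-11*n - 64) + 2*n^2 + 15*n + 7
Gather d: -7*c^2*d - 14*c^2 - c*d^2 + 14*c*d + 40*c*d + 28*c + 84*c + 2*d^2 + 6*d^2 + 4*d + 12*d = -14*c^2 + 112*c + d^2*(8 - c) + d*(-7*c^2 + 54*c + 16)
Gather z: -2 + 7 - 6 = -1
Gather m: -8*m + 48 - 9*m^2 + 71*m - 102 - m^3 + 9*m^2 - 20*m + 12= -m^3 + 43*m - 42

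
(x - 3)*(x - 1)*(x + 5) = x^3 + x^2 - 17*x + 15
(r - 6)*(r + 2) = r^2 - 4*r - 12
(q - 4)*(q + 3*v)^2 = q^3 + 6*q^2*v - 4*q^2 + 9*q*v^2 - 24*q*v - 36*v^2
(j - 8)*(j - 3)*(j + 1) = j^3 - 10*j^2 + 13*j + 24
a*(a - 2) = a^2 - 2*a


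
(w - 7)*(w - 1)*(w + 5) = w^3 - 3*w^2 - 33*w + 35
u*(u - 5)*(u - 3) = u^3 - 8*u^2 + 15*u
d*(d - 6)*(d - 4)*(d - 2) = d^4 - 12*d^3 + 44*d^2 - 48*d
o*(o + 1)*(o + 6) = o^3 + 7*o^2 + 6*o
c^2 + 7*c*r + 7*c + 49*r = (c + 7)*(c + 7*r)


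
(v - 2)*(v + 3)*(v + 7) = v^3 + 8*v^2 + v - 42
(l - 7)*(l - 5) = l^2 - 12*l + 35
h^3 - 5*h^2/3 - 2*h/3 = h*(h - 2)*(h + 1/3)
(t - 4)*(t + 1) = t^2 - 3*t - 4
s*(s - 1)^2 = s^3 - 2*s^2 + s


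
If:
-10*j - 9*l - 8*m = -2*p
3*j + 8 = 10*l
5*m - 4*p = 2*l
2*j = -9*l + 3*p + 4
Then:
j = -2168/3083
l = 1816/3083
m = 640/3083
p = -108/3083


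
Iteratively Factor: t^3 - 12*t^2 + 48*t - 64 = (t - 4)*(t^2 - 8*t + 16) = (t - 4)^2*(t - 4)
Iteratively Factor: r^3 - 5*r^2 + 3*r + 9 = (r + 1)*(r^2 - 6*r + 9) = (r - 3)*(r + 1)*(r - 3)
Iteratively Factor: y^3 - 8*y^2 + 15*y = (y)*(y^2 - 8*y + 15) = y*(y - 3)*(y - 5)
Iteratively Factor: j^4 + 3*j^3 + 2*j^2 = (j + 2)*(j^3 + j^2) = j*(j + 2)*(j^2 + j) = j^2*(j + 2)*(j + 1)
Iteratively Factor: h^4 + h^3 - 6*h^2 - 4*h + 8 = (h + 2)*(h^3 - h^2 - 4*h + 4) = (h + 2)^2*(h^2 - 3*h + 2) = (h - 1)*(h + 2)^2*(h - 2)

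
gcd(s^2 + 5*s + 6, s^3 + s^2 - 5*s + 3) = s + 3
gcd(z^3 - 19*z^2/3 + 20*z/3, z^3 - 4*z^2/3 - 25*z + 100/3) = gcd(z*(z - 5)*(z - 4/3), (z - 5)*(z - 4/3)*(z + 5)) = z^2 - 19*z/3 + 20/3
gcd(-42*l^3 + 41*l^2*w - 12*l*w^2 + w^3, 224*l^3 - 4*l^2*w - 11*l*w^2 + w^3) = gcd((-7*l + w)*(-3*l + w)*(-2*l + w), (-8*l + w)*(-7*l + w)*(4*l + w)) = -7*l + w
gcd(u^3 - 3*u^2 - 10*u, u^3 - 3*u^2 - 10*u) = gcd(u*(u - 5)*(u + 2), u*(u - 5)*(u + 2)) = u^3 - 3*u^2 - 10*u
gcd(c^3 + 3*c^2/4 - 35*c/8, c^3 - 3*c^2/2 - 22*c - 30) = c + 5/2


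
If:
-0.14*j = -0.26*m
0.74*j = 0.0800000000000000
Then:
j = 0.11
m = 0.06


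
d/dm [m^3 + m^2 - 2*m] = 3*m^2 + 2*m - 2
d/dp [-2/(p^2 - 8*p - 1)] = 4*(p - 4)/(-p^2 + 8*p + 1)^2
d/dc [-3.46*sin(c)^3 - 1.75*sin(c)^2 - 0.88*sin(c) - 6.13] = (-3.5*sin(c) + 5.19*cos(2*c) - 6.07)*cos(c)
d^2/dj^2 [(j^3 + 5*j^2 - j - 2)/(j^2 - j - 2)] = 2*(7*j^3 + 30*j^2 + 12*j + 16)/(j^6 - 3*j^5 - 3*j^4 + 11*j^3 + 6*j^2 - 12*j - 8)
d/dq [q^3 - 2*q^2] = q*(3*q - 4)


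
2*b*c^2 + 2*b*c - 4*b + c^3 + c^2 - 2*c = (2*b + c)*(c - 1)*(c + 2)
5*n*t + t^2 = t*(5*n + t)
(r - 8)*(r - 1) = r^2 - 9*r + 8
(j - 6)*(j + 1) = j^2 - 5*j - 6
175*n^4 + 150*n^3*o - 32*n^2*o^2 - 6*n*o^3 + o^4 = (-7*n + o)*(-5*n + o)*(n + o)*(5*n + o)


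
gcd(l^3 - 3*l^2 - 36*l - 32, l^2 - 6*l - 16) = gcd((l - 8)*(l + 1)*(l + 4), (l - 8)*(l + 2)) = l - 8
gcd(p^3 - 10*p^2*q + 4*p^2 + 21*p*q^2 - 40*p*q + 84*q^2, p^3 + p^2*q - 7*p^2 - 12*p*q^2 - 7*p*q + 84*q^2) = p - 3*q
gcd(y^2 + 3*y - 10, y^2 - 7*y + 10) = y - 2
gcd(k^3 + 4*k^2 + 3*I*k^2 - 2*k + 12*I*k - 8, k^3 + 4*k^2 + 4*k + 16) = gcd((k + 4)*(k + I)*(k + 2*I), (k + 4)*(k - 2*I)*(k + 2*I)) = k^2 + k*(4 + 2*I) + 8*I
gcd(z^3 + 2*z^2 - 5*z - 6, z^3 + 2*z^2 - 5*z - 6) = z^3 + 2*z^2 - 5*z - 6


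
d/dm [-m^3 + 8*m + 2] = 8 - 3*m^2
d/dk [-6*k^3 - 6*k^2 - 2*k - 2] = -18*k^2 - 12*k - 2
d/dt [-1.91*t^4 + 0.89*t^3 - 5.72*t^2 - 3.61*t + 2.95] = -7.64*t^3 + 2.67*t^2 - 11.44*t - 3.61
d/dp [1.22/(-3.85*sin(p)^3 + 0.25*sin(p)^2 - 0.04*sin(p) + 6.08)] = (14.091*sin(p)^2 - 0.61*sin(p) + 0.0488)*cos(p)/(3.85*sin(p)^3 - 0.25*sin(p)^2 + 0.04*sin(p) - 6.08)^2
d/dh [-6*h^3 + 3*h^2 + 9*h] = -18*h^2 + 6*h + 9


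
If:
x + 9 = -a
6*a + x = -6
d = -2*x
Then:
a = 3/5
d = 96/5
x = -48/5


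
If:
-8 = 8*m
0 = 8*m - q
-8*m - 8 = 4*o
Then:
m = -1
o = 0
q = -8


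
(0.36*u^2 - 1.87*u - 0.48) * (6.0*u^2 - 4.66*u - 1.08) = 2.16*u^4 - 12.8976*u^3 + 5.4454*u^2 + 4.2564*u + 0.5184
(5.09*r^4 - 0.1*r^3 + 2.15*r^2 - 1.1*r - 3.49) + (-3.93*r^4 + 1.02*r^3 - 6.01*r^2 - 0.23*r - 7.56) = 1.16*r^4 + 0.92*r^3 - 3.86*r^2 - 1.33*r - 11.05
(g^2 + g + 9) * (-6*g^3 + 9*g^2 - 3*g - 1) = -6*g^5 + 3*g^4 - 48*g^3 + 77*g^2 - 28*g - 9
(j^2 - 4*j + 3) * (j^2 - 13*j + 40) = j^4 - 17*j^3 + 95*j^2 - 199*j + 120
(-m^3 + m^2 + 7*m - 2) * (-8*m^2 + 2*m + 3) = 8*m^5 - 10*m^4 - 57*m^3 + 33*m^2 + 17*m - 6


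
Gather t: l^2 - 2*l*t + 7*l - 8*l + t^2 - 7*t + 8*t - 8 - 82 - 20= l^2 - l + t^2 + t*(1 - 2*l) - 110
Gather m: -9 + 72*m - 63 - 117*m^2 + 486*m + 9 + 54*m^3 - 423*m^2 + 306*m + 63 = 54*m^3 - 540*m^2 + 864*m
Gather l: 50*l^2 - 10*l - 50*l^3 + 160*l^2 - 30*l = -50*l^3 + 210*l^2 - 40*l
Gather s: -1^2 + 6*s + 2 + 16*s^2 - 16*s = 16*s^2 - 10*s + 1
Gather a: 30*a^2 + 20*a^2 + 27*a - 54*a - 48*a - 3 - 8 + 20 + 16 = 50*a^2 - 75*a + 25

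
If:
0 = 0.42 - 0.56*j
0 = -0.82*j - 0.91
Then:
No Solution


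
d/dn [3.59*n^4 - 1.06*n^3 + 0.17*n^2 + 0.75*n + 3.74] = 14.36*n^3 - 3.18*n^2 + 0.34*n + 0.75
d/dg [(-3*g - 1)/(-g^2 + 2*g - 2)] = (-3*g^2 - 2*g + 8)/(g^4 - 4*g^3 + 8*g^2 - 8*g + 4)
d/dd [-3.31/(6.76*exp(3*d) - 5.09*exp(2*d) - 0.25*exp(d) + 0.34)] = (67.1268*exp(2*d) - 33.6958*exp(d) - 0.8275)*exp(d)/(6.76*exp(3*d) - 5.09*exp(2*d) - 0.25*exp(d) + 0.34)^2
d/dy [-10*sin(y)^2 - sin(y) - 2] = -(20*sin(y) + 1)*cos(y)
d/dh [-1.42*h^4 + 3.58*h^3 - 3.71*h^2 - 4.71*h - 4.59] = -5.68*h^3 + 10.74*h^2 - 7.42*h - 4.71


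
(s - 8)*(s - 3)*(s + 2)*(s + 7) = s^4 - 2*s^3 - 61*s^2 + 62*s + 336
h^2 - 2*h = h*(h - 2)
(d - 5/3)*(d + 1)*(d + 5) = d^3 + 13*d^2/3 - 5*d - 25/3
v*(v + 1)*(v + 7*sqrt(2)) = v^3 + v^2 + 7*sqrt(2)*v^2 + 7*sqrt(2)*v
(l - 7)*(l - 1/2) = l^2 - 15*l/2 + 7/2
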